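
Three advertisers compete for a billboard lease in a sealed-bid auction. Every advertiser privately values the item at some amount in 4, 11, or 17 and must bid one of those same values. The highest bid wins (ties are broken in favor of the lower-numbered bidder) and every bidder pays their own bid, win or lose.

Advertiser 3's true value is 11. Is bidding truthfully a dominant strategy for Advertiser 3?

Consider the case where Advertiser 1 bids 4 and Advertiser 2 bids 11.
Truthful bid 11: loses but pays 11, utility -11.
Bid 4 instead: loses but pays 4, utility -4.
Since -4 > -11, bidding 4 is strictly better here, so truthful bidding is not dominant.

No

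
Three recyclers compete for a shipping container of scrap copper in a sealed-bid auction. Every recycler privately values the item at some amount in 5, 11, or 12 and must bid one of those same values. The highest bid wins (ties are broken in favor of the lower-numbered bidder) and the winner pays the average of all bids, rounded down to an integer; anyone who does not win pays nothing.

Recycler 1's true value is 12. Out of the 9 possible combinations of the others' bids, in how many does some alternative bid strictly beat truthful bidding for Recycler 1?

1

Others bid (5, 5): truth gives 5; bid 5 gives 7 > 5. Violating.
Others bid (5, 11): truth gives 3; no alternative beats it.
Others bid (5, 12): truth gives 3; no alternative beats it.
(Checking all 9 profiles: 1 has a profitable deviation, 8 do not.)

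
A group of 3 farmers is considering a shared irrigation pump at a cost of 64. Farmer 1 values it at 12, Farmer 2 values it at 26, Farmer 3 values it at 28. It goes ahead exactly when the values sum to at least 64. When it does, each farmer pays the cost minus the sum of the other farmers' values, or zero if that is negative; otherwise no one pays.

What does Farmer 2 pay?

Total value 66 ≥ cost 64, so the project is built.
The other farmers' values sum to 40.
Cost minus that sum is 64 - 40 = 24.

24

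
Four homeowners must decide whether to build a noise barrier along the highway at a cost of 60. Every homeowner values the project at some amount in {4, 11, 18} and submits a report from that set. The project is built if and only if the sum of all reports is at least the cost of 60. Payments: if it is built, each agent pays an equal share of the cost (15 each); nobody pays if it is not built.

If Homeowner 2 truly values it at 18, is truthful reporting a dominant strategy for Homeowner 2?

Yes

Check each profile of the others' reports and compare truth against every alternative report.
Others report (11, 18, 18): truth gives 3, best alternative gives 0.
Others report (18, 11, 18): truth gives 3, best alternative gives 0.
Others report (18, 18, 11): truth gives 3, best alternative gives 0.
Others report (18, 18, 18): truth gives 3, best alternative gives 3.
Others report (4, 4, 4): truth gives 0, best alternative gives 0.
Others report (4, 4, 11): truth gives 0, best alternative gives 0.
(Remaining 21 profiles checked similarly; truth is weakly best in each.)
In every case the truthful report is at least as good as any alternative, so it is a dominant strategy.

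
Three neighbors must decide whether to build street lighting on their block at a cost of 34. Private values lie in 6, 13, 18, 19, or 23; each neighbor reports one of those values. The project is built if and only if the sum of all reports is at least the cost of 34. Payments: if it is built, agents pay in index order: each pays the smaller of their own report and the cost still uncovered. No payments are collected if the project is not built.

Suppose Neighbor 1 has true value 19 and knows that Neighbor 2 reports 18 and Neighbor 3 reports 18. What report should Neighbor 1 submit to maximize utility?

6

Report 6: project built, pays 6, utility 19 - 6 = 13.
Report 13: project built, pays 13, utility 19 - 13 = 6.
Report 18: project built, pays 18, utility 19 - 18 = 1.
Report 19: project built, pays 19, utility 19 - 19 = 0.
Report 23: project built, pays 23, utility 19 - 23 = -4.
The best choice is 6 with utility 13.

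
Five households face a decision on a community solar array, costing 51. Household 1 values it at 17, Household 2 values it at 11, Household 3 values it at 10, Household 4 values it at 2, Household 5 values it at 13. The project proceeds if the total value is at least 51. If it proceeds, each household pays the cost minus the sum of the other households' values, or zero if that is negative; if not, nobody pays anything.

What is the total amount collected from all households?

43

Total value 53 ≥ cost 51, so it is built.
Household 1: others sum to 36; max(0, 51 - 36) = 15.
Household 2: others sum to 42; max(0, 51 - 42) = 9.
Household 3: others sum to 43; max(0, 51 - 43) = 8.
Household 4: others sum to 51; max(0, 51 - 51) = 0.
Household 5: others sum to 40; max(0, 51 - 40) = 11.
Total collected = 15 + 9 + 8 + 0 + 11 = 43.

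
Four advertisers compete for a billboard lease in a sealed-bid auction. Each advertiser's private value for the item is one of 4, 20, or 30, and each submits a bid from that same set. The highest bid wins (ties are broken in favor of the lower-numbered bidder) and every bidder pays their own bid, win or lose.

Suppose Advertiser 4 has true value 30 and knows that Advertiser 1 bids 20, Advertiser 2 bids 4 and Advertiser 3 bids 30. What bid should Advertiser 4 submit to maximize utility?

4

Bid 4: loses but pays 4, utility -4.
Bid 20: loses but pays 20, utility -20.
Bid 30: loses but pays 30, utility -30.
The best choice is 4 with utility -4.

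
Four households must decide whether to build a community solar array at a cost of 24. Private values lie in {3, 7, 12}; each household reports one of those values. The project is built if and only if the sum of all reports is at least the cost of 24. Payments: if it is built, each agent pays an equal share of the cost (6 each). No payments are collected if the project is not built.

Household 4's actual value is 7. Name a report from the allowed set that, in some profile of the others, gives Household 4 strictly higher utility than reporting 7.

Suppose Household 1 reports 3, Household 2 reports 3 and Household 3 reports 7.
Report 7: project not built, utility 0.
Report 12: project built, pays 6, utility 7 - 6 = 1.
So reporting 12 beats truth here (1 > 0).

12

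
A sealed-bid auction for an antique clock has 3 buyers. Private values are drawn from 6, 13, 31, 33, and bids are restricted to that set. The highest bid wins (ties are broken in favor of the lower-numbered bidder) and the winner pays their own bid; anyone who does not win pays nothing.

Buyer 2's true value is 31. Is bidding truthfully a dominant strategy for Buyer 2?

Consider the case where Buyer 1 bids 6 and Buyer 3 bids 6.
Truthful bid 31: wins, pays 31, utility 31 - 31 = 0.
Bid 13 instead: wins, pays 13, utility 31 - 13 = 18.
Since 18 > 0, bidding 13 is strictly better here, so truthful bidding is not dominant.

No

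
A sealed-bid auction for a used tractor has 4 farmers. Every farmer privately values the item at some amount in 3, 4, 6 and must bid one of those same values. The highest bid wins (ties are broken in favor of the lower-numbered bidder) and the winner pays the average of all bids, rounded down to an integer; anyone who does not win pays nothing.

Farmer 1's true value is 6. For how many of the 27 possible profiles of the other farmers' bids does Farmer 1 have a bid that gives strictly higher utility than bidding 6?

6

Others bid (3, 3, 4): truth gives 2; bid 4 gives 3 > 2. Violating.
Others bid (3, 4, 3): truth gives 2; bid 4 gives 3 > 2. Violating.
Others bid (3, 4, 4): truth gives 2; bid 4 gives 3 > 2. Violating.
Others bid (4, 3, 3): truth gives 2; bid 4 gives 3 > 2. Violating.
Others bid (3, 3, 3): truth gives 3; no alternative beats it.
Others bid (3, 3, 6): truth gives 2; no alternative beats it.
(Checking all 27 profiles: 6 have a profitable deviation, 21 do not.)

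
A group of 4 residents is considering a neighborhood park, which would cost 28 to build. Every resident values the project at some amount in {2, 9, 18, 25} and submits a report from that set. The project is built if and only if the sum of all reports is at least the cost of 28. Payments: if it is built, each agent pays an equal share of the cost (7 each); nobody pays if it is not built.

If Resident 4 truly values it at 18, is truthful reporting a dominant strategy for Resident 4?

No

Consider the case where Resident 1 reports 2, Resident 2 reports 2 and Resident 3 reports 2.
Truthful report 18: project not built, utility 0.
Report 25 instead: project built, pays 7, utility 18 - 7 = 11.
Since 11 > 0, reporting 25 is strictly better here, so truthful reporting is not dominant.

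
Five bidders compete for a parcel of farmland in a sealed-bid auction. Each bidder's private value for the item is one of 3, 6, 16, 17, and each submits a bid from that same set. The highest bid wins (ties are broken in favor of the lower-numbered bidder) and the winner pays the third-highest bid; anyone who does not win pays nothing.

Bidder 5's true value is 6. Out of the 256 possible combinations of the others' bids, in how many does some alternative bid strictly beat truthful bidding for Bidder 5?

8

Others bid (3, 3, 3, 6): truth gives 0; bid 16 gives 3 > 0. Violating.
Others bid (3, 3, 3, 16): truth gives 0; bid 17 gives 3 > 0. Violating.
Others bid (3, 3, 6, 3): truth gives 0; bid 16 gives 3 > 0. Violating.
Others bid (3, 3, 16, 3): truth gives 0; bid 17 gives 3 > 0. Violating.
Others bid (3, 3, 3, 3): truth gives 3; no alternative beats it.
Others bid (3, 3, 3, 17): truth gives 0; no alternative beats it.
(Checking all 256 profiles: 8 have a profitable deviation, 248 do not.)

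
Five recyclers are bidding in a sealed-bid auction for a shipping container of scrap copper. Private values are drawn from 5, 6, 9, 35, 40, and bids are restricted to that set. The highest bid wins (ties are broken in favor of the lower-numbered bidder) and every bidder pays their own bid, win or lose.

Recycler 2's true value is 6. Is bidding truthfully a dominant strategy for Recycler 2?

No

Consider the case where Recycler 1 bids 5, Recycler 3 bids 5, Recycler 4 bids 5 and Recycler 5 bids 9.
Truthful bid 6: loses but pays 6, utility -6.
Bid 5 instead: loses but pays 5, utility -5.
Since -5 > -6, bidding 5 is strictly better here, so truthful bidding is not dominant.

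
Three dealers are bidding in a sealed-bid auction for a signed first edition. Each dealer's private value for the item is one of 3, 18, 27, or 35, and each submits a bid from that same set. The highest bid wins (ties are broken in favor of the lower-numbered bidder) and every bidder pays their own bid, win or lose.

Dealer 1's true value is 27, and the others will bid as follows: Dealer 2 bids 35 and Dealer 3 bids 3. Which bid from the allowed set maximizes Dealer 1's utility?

Bid 3: loses but pays 3, utility -3.
Bid 18: loses but pays 18, utility -18.
Bid 27: loses but pays 27, utility -27.
Bid 35: wins, pays 35, utility 27 - 35 = -8.
The best choice is 3 with utility -3.

3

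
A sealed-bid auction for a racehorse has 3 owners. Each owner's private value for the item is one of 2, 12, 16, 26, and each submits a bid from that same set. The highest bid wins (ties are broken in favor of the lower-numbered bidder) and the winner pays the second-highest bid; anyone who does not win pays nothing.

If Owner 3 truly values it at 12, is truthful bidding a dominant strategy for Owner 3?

Yes

Check each profile of the others' bids and compare truth against every alternative bid.
Others bid (2, 2): truth gives 10, best alternative gives 10.
Others bid (2, 12): truth gives 0, best alternative gives 0.
Others bid (2, 16): truth gives 0, best alternative gives 0.
Others bid (2, 26): truth gives 0, best alternative gives 0.
Others bid (12, 2): truth gives 0, best alternative gives 0.
Others bid (12, 12): truth gives 0, best alternative gives 0.
(Remaining 10 profiles checked similarly; truth is weakly best in each.)
In every case the truthful bid is at least as good as any alternative, so it is a dominant strategy.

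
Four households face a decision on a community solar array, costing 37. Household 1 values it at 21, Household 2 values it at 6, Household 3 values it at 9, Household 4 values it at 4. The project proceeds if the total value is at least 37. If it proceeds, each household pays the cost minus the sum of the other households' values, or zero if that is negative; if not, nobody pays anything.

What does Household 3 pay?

Total value 40 ≥ cost 37, so the project is built.
The other households' values sum to 31.
Cost minus that sum is 37 - 31 = 6.

6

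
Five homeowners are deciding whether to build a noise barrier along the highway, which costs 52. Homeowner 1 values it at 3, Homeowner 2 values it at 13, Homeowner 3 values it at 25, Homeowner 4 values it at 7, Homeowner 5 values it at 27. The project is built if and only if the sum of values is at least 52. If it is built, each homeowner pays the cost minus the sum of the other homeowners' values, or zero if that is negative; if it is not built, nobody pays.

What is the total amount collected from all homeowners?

Total value 75 ≥ cost 52, so it is built.
Homeowner 1: others sum to 72; max(0, 52 - 72) = 0.
Homeowner 2: others sum to 62; max(0, 52 - 62) = 0.
Homeowner 3: others sum to 50; max(0, 52 - 50) = 2.
Homeowner 4: others sum to 68; max(0, 52 - 68) = 0.
Homeowner 5: others sum to 48; max(0, 52 - 48) = 4.
Total collected = 0 + 0 + 2 + 0 + 4 = 6.

6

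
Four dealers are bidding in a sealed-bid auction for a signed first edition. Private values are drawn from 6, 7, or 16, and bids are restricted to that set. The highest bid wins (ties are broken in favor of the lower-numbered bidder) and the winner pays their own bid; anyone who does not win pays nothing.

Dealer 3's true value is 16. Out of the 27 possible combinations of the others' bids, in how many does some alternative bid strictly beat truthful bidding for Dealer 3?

2

Others bid (6, 6, 6): truth gives 0; bid 7 gives 9 > 0. Violating.
Others bid (6, 6, 7): truth gives 0; bid 7 gives 9 > 0. Violating.
Others bid (6, 6, 16): truth gives 0; no alternative beats it.
Others bid (6, 7, 6): truth gives 0; no alternative beats it.
(Checking all 27 profiles: 2 have a profitable deviation, 25 do not.)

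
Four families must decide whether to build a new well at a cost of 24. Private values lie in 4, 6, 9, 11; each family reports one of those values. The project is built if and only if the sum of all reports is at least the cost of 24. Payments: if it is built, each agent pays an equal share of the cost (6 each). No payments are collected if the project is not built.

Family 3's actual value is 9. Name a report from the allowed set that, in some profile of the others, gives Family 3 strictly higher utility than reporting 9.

11

Suppose Family 1 reports 4, Family 2 reports 4 and Family 4 reports 6.
Report 9: project not built, utility 0.
Report 11: project built, pays 6, utility 9 - 6 = 3.
So reporting 11 beats truth here (3 > 0).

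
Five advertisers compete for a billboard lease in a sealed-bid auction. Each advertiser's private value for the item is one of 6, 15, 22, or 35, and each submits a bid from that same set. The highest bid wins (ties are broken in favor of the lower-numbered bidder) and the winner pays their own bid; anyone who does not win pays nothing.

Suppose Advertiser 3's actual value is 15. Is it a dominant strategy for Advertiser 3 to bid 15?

Yes

Check each profile of the others' bids and compare truth against every alternative bid.
Others bid (6, 6, 6, 6): truth gives 0, best alternative gives 0.
Others bid (6, 6, 6, 15): truth gives 0, best alternative gives 0.
Others bid (6, 6, 6, 22): truth gives 0, best alternative gives 0.
Others bid (6, 6, 6, 35): truth gives 0, best alternative gives 0.
Others bid (6, 6, 15, 6): truth gives 0, best alternative gives 0.
Others bid (6, 6, 15, 15): truth gives 0, best alternative gives 0.
(Remaining 250 profiles checked similarly; truth is weakly best in each.)
In every case the truthful bid is at least as good as any alternative, so it is a dominant strategy.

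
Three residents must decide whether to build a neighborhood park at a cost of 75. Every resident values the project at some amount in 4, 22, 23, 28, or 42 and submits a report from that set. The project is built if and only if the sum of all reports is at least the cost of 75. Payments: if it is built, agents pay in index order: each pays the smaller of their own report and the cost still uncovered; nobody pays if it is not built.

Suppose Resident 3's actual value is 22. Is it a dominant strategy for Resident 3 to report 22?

Check each profile of the others' reports and compare truth against every alternative report.
Others report (42, 42): truth gives 22, best alternative gives 22.
Others report (28, 42): truth gives 17, best alternative gives 17.
Others report (42, 28): truth gives 17, best alternative gives 17.
Others report (23, 42): truth gives 12, best alternative gives 12.
Others report (42, 23): truth gives 12, best alternative gives 12.
Others report (22, 42): truth gives 11, best alternative gives 11.
(Remaining 19 profiles checked similarly; truth is weakly best in each.)
In every case the truthful report is at least as good as any alternative, so it is a dominant strategy.

Yes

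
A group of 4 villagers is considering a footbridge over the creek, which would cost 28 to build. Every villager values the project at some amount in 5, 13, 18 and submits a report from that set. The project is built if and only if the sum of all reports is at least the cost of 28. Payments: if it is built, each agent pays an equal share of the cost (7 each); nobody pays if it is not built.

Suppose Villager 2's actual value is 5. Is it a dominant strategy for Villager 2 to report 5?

Check each profile of the others' reports and compare truth against every alternative report.
Others report (5, 5, 5): truth gives 0, best alternative gives -2.
Others report (5, 5, 13): truth gives -2, best alternative gives -2.
Others report (5, 5, 18): truth gives -2, best alternative gives -2.
Others report (5, 13, 5): truth gives -2, best alternative gives -2.
Others report (5, 13, 13): truth gives -2, best alternative gives -2.
Others report (5, 13, 18): truth gives -2, best alternative gives -2.
(Remaining 21 profiles checked similarly; truth is weakly best in each.)
In every case the truthful report is at least as good as any alternative, so it is a dominant strategy.

Yes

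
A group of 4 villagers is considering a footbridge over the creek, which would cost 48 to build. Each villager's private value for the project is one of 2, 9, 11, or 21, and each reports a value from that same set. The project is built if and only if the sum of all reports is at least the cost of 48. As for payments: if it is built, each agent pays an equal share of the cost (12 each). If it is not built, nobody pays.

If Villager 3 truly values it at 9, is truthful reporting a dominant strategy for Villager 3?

No

Consider the case where Villager 1 reports 2, Villager 2 reports 21 and Villager 4 reports 21.
Truthful report 9: project built, pays 12, utility 9 - 12 = -3.
Report 2 instead: project not built, utility 0.
Since 0 > -3, reporting 2 is strictly better here, so truthful reporting is not dominant.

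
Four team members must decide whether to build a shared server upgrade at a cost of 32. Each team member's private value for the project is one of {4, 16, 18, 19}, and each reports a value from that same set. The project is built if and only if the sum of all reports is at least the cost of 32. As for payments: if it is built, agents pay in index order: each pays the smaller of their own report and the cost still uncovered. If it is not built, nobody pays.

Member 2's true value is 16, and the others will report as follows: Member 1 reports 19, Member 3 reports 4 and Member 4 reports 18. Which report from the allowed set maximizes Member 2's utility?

Report 4: project built, pays 4, utility 16 - 4 = 12.
Report 16: project built, pays 13, utility 16 - 13 = 3.
Report 18: project built, pays 13, utility 16 - 13 = 3.
Report 19: project built, pays 13, utility 16 - 13 = 3.
The best choice is 4 with utility 12.

4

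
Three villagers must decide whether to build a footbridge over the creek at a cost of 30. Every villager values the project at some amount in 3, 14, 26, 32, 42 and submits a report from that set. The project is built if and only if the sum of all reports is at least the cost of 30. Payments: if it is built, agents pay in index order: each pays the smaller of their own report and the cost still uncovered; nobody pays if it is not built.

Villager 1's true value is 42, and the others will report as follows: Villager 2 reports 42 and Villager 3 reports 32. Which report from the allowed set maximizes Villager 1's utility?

Report 3: project built, pays 3, utility 42 - 3 = 39.
Report 14: project built, pays 14, utility 42 - 14 = 28.
Report 26: project built, pays 26, utility 42 - 26 = 16.
Report 32: project built, pays 30, utility 42 - 30 = 12.
Report 42: project built, pays 30, utility 42 - 30 = 12.
The best choice is 3 with utility 39.

3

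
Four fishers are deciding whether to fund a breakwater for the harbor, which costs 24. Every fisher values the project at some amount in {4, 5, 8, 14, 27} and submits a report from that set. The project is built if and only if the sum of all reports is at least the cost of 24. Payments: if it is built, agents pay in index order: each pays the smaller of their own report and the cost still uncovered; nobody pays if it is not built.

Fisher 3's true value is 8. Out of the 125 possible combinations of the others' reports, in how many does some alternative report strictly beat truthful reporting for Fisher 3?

45

Others report (4, 4, 14): truth gives 0; report 4 gives 4 > 0. Violating.
Others report (4, 4, 27): truth gives 0; report 4 gives 4 > 0. Violating.
Others report (4, 5, 14): truth gives 0; report 4 gives 4 > 0. Violating.
Others report (4, 5, 27): truth gives 0; report 4 gives 4 > 0. Violating.
Others report (4, 4, 4): truth gives 0; no alternative beats it.
Others report (4, 4, 5): truth gives 0; no alternative beats it.
(Checking all 125 profiles: 45 have a profitable deviation, 80 do not.)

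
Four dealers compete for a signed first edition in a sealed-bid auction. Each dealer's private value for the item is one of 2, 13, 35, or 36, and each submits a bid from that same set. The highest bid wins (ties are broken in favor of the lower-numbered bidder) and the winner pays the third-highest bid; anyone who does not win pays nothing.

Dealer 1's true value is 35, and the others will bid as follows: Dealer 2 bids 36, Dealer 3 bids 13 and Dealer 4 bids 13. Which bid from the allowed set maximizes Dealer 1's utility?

36

Bid 2: loses, pays 0, utility 0.
Bid 13: loses, pays 0, utility 0.
Bid 35: loses, pays 0, utility 0.
Bid 36: wins, pays 13, utility 35 - 13 = 22.
The best choice is 36 with utility 22.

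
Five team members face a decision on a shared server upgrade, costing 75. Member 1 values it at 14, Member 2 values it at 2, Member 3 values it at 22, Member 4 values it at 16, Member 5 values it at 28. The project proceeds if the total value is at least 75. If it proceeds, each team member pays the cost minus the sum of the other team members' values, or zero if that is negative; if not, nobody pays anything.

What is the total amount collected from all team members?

Total value 82 ≥ cost 75, so it is built.
Member 1: others sum to 68; max(0, 75 - 68) = 7.
Member 2: others sum to 80; max(0, 75 - 80) = 0.
Member 3: others sum to 60; max(0, 75 - 60) = 15.
Member 4: others sum to 66; max(0, 75 - 66) = 9.
Member 5: others sum to 54; max(0, 75 - 54) = 21.
Total collected = 7 + 0 + 15 + 9 + 21 = 52.

52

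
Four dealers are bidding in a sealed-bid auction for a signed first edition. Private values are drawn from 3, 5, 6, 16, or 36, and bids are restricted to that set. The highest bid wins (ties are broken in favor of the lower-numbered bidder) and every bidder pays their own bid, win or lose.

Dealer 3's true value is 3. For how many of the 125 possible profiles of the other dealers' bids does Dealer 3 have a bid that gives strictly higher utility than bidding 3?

Others bid (3, 3, 3): truth gives -3; bid 5 gives -2 > -3. Violating.
Others bid (3, 3, 5): truth gives -3; bid 5 gives -2 > -3. Violating.
Others bid (3, 3, 6): truth gives -3; no alternative beats it.
Others bid (3, 3, 16): truth gives -3; no alternative beats it.
(Checking all 125 profiles: 2 have a profitable deviation, 123 do not.)

2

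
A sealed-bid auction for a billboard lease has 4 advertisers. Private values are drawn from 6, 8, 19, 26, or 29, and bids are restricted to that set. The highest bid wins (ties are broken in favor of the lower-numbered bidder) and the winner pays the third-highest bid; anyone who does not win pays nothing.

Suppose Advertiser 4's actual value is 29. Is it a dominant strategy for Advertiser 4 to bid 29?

Check each profile of the others' bids and compare truth against every alternative bid.
Others bid (6, 6, 26): truth gives 23, best alternative gives 0.
Others bid (6, 26, 6): truth gives 23, best alternative gives 0.
Others bid (26, 6, 6): truth gives 23, best alternative gives 0.
Others bid (6, 8, 26): truth gives 21, best alternative gives 0.
Others bid (6, 26, 8): truth gives 21, best alternative gives 0.
Others bid (8, 6, 26): truth gives 21, best alternative gives 0.
(Remaining 119 profiles checked similarly; truth is weakly best in each.)
In every case the truthful bid is at least as good as any alternative, so it is a dominant strategy.

Yes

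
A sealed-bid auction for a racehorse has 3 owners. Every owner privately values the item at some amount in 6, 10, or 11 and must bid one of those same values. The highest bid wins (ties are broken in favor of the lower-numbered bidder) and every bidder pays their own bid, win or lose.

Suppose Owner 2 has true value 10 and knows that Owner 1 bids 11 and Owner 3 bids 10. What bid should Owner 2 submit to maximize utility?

6

Bid 6: loses but pays 6, utility -6.
Bid 10: loses but pays 10, utility -10.
Bid 11: loses but pays 11, utility -11.
The best choice is 6 with utility -6.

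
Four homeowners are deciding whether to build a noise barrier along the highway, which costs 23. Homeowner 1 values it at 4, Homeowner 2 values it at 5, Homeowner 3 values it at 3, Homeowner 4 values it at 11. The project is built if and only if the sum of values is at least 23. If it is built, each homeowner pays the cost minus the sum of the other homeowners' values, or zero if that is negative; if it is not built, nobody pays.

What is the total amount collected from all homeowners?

23

Total value 23 ≥ cost 23, so it is built.
Homeowner 1: others sum to 19; max(0, 23 - 19) = 4.
Homeowner 2: others sum to 18; max(0, 23 - 18) = 5.
Homeowner 3: others sum to 20; max(0, 23 - 20) = 3.
Homeowner 4: others sum to 12; max(0, 23 - 12) = 11.
Total collected = 4 + 5 + 3 + 11 = 23.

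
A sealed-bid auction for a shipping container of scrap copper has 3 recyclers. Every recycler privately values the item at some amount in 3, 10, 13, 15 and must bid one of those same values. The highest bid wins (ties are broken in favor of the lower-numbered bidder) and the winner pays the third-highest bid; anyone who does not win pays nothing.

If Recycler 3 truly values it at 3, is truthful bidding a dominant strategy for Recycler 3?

Check each profile of the others' bids and compare truth against every alternative bid.
Others bid (3, 3): truth gives 0, best alternative gives 0.
Others bid (3, 10): truth gives 0, best alternative gives 0.
Others bid (3, 13): truth gives 0, best alternative gives 0.
Others bid (3, 15): truth gives 0, best alternative gives 0.
Others bid (10, 3): truth gives 0, best alternative gives 0.
Others bid (10, 10): truth gives 0, best alternative gives 0.
(Remaining 10 profiles checked similarly; truth is weakly best in each.)
In every case the truthful bid is at least as good as any alternative, so it is a dominant strategy.

Yes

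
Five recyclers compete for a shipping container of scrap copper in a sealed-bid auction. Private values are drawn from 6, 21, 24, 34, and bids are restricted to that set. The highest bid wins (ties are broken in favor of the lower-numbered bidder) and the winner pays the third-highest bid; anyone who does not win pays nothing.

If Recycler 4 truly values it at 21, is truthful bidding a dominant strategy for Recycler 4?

No

Consider the case where Recycler 1 bids 6, Recycler 2 bids 6, Recycler 3 bids 6 and Recycler 5 bids 24.
Truthful bid 21: loses, pays 0, utility 0.
Bid 24 instead: wins, pays 6, utility 21 - 6 = 15.
Since 15 > 0, bidding 24 is strictly better here, so truthful bidding is not dominant.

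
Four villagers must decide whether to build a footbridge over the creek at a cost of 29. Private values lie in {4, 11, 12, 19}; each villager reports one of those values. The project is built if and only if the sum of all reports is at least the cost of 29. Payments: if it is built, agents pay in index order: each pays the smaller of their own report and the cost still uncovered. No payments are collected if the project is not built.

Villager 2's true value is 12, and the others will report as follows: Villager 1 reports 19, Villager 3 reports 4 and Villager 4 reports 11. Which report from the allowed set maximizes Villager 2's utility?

Report 4: project built, pays 4, utility 12 - 4 = 8.
Report 11: project built, pays 10, utility 12 - 10 = 2.
Report 12: project built, pays 10, utility 12 - 10 = 2.
Report 19: project built, pays 10, utility 12 - 10 = 2.
The best choice is 4 with utility 8.

4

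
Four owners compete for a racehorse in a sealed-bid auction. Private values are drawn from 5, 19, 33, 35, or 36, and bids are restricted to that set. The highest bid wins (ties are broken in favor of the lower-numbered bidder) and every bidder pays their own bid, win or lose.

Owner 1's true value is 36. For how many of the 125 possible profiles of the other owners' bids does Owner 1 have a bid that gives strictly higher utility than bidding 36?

Others bid (5, 5, 5): truth gives 0; bid 5 gives 31 > 0. Violating.
Others bid (5, 5, 19): truth gives 0; bid 19 gives 17 > 0. Violating.
Others bid (5, 5, 33): truth gives 0; bid 33 gives 3 > 0. Violating.
Others bid (5, 5, 35): truth gives 0; bid 35 gives 1 > 0. Violating.
Others bid (5, 5, 36): truth gives 0; no alternative beats it.
Others bid (5, 19, 36): truth gives 0; no alternative beats it.
(Checking all 125 profiles: 64 have a profitable deviation, 61 do not.)

64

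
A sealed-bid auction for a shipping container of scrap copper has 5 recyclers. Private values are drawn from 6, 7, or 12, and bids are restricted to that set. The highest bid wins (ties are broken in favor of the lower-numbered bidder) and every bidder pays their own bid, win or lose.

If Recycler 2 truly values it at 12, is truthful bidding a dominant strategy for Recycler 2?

No

Consider the case where Recycler 1 bids 6, Recycler 3 bids 6, Recycler 4 bids 6 and Recycler 5 bids 6.
Truthful bid 12: wins, pays 12, utility 12 - 12 = 0.
Bid 7 instead: wins, pays 7, utility 12 - 7 = 5.
Since 5 > 0, bidding 7 is strictly better here, so truthful bidding is not dominant.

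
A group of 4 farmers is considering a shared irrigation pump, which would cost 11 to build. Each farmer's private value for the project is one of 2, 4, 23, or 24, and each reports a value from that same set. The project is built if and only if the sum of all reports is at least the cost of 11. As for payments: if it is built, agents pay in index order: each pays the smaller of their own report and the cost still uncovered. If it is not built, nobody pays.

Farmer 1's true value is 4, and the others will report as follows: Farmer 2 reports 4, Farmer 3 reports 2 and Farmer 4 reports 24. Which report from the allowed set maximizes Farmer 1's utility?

2

Report 2: project built, pays 2, utility 4 - 2 = 2.
Report 4: project built, pays 4, utility 4 - 4 = 0.
Report 23: project built, pays 11, utility 4 - 11 = -7.
Report 24: project built, pays 11, utility 4 - 11 = -7.
The best choice is 2 with utility 2.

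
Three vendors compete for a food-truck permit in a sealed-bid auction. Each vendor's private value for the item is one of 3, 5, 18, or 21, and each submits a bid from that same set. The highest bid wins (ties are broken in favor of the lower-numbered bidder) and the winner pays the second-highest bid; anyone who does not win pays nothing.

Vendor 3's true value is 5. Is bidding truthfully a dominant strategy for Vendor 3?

Check each profile of the others' bids and compare truth against every alternative bid.
Others bid (3, 3): truth gives 2, best alternative gives 2.
Others bid (3, 5): truth gives 0, best alternative gives 0.
Others bid (3, 18): truth gives 0, best alternative gives 0.
Others bid (3, 21): truth gives 0, best alternative gives 0.
Others bid (5, 3): truth gives 0, best alternative gives 0.
Others bid (5, 5): truth gives 0, best alternative gives 0.
(Remaining 10 profiles checked similarly; truth is weakly best in each.)
In every case the truthful bid is at least as good as any alternative, so it is a dominant strategy.

Yes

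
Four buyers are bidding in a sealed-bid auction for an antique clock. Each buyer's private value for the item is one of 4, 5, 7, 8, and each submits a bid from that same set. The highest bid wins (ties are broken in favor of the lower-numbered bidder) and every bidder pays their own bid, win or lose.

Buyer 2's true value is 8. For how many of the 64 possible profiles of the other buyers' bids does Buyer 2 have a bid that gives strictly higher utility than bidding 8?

34

Others bid (4, 4, 4): truth gives 0; bid 5 gives 3 > 0. Violating.
Others bid (4, 4, 5): truth gives 0; bid 5 gives 3 > 0. Violating.
Others bid (4, 4, 7): truth gives 0; bid 7 gives 1 > 0. Violating.
Others bid (4, 5, 4): truth gives 0; bid 5 gives 3 > 0. Violating.
Others bid (4, 4, 8): truth gives 0; no alternative beats it.
Others bid (4, 5, 8): truth gives 0; no alternative beats it.
(Checking all 64 profiles: 34 have a profitable deviation, 30 do not.)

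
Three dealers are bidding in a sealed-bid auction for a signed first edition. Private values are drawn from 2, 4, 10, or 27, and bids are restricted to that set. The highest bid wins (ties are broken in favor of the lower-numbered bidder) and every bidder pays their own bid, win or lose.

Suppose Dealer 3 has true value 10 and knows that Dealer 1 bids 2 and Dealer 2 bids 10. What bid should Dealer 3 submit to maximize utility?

2

Bid 2: loses but pays 2, utility -2.
Bid 4: loses but pays 4, utility -4.
Bid 10: loses but pays 10, utility -10.
Bid 27: wins, pays 27, utility 10 - 27 = -17.
The best choice is 2 with utility -2.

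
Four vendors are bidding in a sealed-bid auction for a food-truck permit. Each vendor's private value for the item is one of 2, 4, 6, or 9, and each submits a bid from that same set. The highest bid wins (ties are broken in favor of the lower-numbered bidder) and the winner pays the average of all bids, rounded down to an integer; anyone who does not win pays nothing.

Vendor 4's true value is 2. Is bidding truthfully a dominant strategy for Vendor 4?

Yes

Check each profile of the others' bids and compare truth against every alternative bid.
Others bid (2, 2, 2): truth gives 0, best alternative gives 0.
Others bid (2, 2, 4): truth gives 0, best alternative gives 0.
Others bid (2, 2, 6): truth gives 0, best alternative gives 0.
Others bid (2, 2, 9): truth gives 0, best alternative gives 0.
Others bid (2, 4, 2): truth gives 0, best alternative gives 0.
Others bid (2, 4, 4): truth gives 0, best alternative gives 0.
(Remaining 58 profiles checked similarly; truth is weakly best in each.)
In every case the truthful bid is at least as good as any alternative, so it is a dominant strategy.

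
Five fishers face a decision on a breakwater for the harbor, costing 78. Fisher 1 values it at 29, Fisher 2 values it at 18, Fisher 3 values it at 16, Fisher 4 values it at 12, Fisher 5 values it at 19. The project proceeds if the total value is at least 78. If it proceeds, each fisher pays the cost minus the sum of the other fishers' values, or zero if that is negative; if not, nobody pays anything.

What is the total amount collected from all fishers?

Total value 94 ≥ cost 78, so it is built.
Fisher 1: others sum to 65; max(0, 78 - 65) = 13.
Fisher 2: others sum to 76; max(0, 78 - 76) = 2.
Fisher 3: others sum to 78; max(0, 78 - 78) = 0.
Fisher 4: others sum to 82; max(0, 78 - 82) = 0.
Fisher 5: others sum to 75; max(0, 78 - 75) = 3.
Total collected = 13 + 2 + 0 + 0 + 3 = 18.

18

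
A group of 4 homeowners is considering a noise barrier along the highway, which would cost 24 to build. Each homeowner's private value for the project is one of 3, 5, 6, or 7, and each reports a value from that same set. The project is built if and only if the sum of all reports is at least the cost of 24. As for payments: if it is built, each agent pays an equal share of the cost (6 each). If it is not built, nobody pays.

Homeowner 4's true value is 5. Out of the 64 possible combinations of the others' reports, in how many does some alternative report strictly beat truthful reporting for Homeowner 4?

9

Others report (5, 7, 7): truth gives -1; report 3 gives 0 > -1. Violating.
Others report (6, 6, 7): truth gives -1; report 3 gives 0 > -1. Violating.
Others report (6, 7, 6): truth gives -1; report 3 gives 0 > -1. Violating.
Others report (6, 7, 7): truth gives -1; report 3 gives 0 > -1. Violating.
Others report (3, 3, 3): truth gives 0; no alternative beats it.
Others report (3, 3, 5): truth gives 0; no alternative beats it.
(Checking all 64 profiles: 9 have a profitable deviation, 55 do not.)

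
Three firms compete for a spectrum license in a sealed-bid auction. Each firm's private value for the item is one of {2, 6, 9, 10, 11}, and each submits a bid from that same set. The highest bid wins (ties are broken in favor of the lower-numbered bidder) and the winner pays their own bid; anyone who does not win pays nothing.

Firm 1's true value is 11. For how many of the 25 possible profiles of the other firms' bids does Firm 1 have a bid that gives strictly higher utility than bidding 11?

Others bid (2, 2): truth gives 0; bid 2 gives 9 > 0. Violating.
Others bid (2, 6): truth gives 0; bid 6 gives 5 > 0. Violating.
Others bid (2, 9): truth gives 0; bid 9 gives 2 > 0. Violating.
Others bid (2, 10): truth gives 0; bid 10 gives 1 > 0. Violating.
Others bid (2, 11): truth gives 0; no alternative beats it.
Others bid (6, 11): truth gives 0; no alternative beats it.
(Checking all 25 profiles: 16 have a profitable deviation, 9 do not.)

16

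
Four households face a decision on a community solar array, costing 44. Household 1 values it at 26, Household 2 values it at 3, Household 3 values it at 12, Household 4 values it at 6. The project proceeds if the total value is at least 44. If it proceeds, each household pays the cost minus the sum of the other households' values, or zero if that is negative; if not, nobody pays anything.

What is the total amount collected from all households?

35

Total value 47 ≥ cost 44, so it is built.
Household 1: others sum to 21; max(0, 44 - 21) = 23.
Household 2: others sum to 44; max(0, 44 - 44) = 0.
Household 3: others sum to 35; max(0, 44 - 35) = 9.
Household 4: others sum to 41; max(0, 44 - 41) = 3.
Total collected = 23 + 0 + 9 + 3 = 35.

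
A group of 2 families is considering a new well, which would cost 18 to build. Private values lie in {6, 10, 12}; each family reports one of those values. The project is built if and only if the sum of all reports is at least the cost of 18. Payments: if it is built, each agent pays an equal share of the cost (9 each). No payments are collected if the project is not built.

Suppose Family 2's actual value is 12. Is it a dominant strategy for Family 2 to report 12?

Yes

Check each profile of the others' reports and compare truth against every alternative report.
Others report (6): truth gives 3, best alternative gives 0.
Others report (10): truth gives 3, best alternative gives 3.
Others report (12): truth gives 3, best alternative gives 3.
In every case the truthful report is at least as good as any alternative, so it is a dominant strategy.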